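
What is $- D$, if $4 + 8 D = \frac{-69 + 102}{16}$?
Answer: $\frac{31}{128} \approx 0.24219$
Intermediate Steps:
$D = - \frac{31}{128}$ ($D = - \frac{1}{2} + \frac{\left(-69 + 102\right) \frac{1}{16}}{8} = - \frac{1}{2} + \frac{33 \cdot \frac{1}{16}}{8} = - \frac{1}{2} + \frac{1}{8} \cdot \frac{33}{16} = - \frac{1}{2} + \frac{33}{128} = - \frac{31}{128} \approx -0.24219$)
$- D = \left(-1\right) \left(- \frac{31}{128}\right) = \frac{31}{128}$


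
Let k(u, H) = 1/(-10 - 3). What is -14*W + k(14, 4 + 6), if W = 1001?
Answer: -182183/13 ≈ -14014.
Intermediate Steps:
k(u, H) = -1/13 (k(u, H) = 1/(-13) = -1/13)
-14*W + k(14, 4 + 6) = -14*1001 - 1/13 = -14014 - 1/13 = -182183/13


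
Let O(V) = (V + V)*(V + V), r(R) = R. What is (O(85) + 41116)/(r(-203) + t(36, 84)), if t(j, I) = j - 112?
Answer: -70016/279 ≈ -250.95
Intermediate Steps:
t(j, I) = -112 + j
O(V) = 4*V² (O(V) = (2*V)*(2*V) = 4*V²)
(O(85) + 41116)/(r(-203) + t(36, 84)) = (4*85² + 41116)/(-203 + (-112 + 36)) = (4*7225 + 41116)/(-203 - 76) = (28900 + 41116)/(-279) = 70016*(-1/279) = -70016/279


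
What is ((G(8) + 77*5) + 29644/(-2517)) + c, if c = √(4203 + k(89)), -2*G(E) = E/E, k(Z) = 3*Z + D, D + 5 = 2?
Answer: 1876285/5034 + √4467 ≈ 439.56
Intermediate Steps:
D = -3 (D = -5 + 2 = -3)
k(Z) = -3 + 3*Z (k(Z) = 3*Z - 3 = -3 + 3*Z)
G(E) = -½ (G(E) = -E/(2*E) = -½*1 = -½)
c = √4467 (c = √(4203 + (-3 + 3*89)) = √(4203 + (-3 + 267)) = √(4203 + 264) = √4467 ≈ 66.836)
((G(8) + 77*5) + 29644/(-2517)) + c = ((-½ + 77*5) + 29644/(-2517)) + √4467 = ((-½ + 385) + 29644*(-1/2517)) + √4467 = (769/2 - 29644/2517) + √4467 = 1876285/5034 + √4467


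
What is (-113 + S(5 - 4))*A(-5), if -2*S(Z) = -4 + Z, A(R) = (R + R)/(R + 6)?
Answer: 1115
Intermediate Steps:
A(R) = 2*R/(6 + R) (A(R) = (2*R)/(6 + R) = 2*R/(6 + R))
S(Z) = 2 - Z/2 (S(Z) = -(-4 + Z)/2 = 2 - Z/2)
(-113 + S(5 - 4))*A(-5) = (-113 + (2 - (5 - 4)/2))*(2*(-5)/(6 - 5)) = (-113 + (2 - 1/2*1))*(2*(-5)/1) = (-113 + (2 - 1/2))*(2*(-5)*1) = (-113 + 3/2)*(-10) = -223/2*(-10) = 1115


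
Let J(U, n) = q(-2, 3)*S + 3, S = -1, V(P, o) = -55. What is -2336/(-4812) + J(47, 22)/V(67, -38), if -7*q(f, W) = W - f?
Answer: 193562/463155 ≈ 0.41792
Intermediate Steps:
q(f, W) = -W/7 + f/7 (q(f, W) = -(W - f)/7 = -W/7 + f/7)
J(U, n) = 26/7 (J(U, n) = (-⅐*3 + (⅐)*(-2))*(-1) + 3 = (-3/7 - 2/7)*(-1) + 3 = -5/7*(-1) + 3 = 5/7 + 3 = 26/7)
-2336/(-4812) + J(47, 22)/V(67, -38) = -2336/(-4812) + (26/7)/(-55) = -2336*(-1/4812) + (26/7)*(-1/55) = 584/1203 - 26/385 = 193562/463155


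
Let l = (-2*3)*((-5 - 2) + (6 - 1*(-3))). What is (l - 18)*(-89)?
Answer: 2670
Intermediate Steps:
l = -12 (l = -6*(-7 + (6 + 3)) = -6*(-7 + 9) = -6*2 = -12)
(l - 18)*(-89) = (-12 - 18)*(-89) = -30*(-89) = 2670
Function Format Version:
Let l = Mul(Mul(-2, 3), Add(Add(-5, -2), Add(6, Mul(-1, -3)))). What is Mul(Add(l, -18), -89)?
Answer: 2670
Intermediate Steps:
l = -12 (l = Mul(-6, Add(-7, Add(6, 3))) = Mul(-6, Add(-7, 9)) = Mul(-6, 2) = -12)
Mul(Add(l, -18), -89) = Mul(Add(-12, -18), -89) = Mul(-30, -89) = 2670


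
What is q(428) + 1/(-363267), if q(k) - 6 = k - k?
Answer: 2179601/363267 ≈ 6.0000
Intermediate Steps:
q(k) = 6 (q(k) = 6 + (k - k) = 6 + 0 = 6)
q(428) + 1/(-363267) = 6 + 1/(-363267) = 6 - 1/363267 = 2179601/363267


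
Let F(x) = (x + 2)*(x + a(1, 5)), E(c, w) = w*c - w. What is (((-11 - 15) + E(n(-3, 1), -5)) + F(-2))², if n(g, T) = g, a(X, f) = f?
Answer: 36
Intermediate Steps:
E(c, w) = -w + c*w (E(c, w) = c*w - w = -w + c*w)
F(x) = (2 + x)*(5 + x) (F(x) = (x + 2)*(x + 5) = (2 + x)*(5 + x))
(((-11 - 15) + E(n(-3, 1), -5)) + F(-2))² = (((-11 - 15) - 5*(-1 - 3)) + (10 + (-2)² + 7*(-2)))² = ((-26 - 5*(-4)) + (10 + 4 - 14))² = ((-26 + 20) + 0)² = (-6 + 0)² = (-6)² = 36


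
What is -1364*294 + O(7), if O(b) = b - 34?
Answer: -401043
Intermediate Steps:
O(b) = -34 + b
-1364*294 + O(7) = -1364*294 + (-34 + 7) = -401016 - 27 = -401043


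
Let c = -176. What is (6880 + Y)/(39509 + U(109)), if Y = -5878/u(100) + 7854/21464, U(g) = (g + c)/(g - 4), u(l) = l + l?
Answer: 19300226799/111300981740 ≈ 0.17341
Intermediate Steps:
u(l) = 2*l
U(g) = (-176 + g)/(-4 + g) (U(g) = (g - 176)/(g - 4) = (-176 + g)/(-4 + g))
Y = -3893581/134150 (Y = -5878/(2*100) + 7854/21464 = -5878/200 + 7854*(1/21464) = -5878*1/200 + 3927/10732 = -2939/100 + 3927/10732 = -3893581/134150 ≈ -29.024)
(6880 + Y)/(39509 + U(109)) = (6880 - 3893581/134150)/(39509 + (-176 + 109)/(-4 + 109)) = 919058419/(134150*(39509 - 67/105)) = 919058419/(134150*(4148378/105)) = (919058419/134150)*(105/4148378) = 19300226799/111300981740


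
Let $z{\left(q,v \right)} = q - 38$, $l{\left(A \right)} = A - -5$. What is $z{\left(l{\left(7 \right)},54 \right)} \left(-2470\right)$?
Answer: $64220$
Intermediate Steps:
$l{\left(A \right)} = 5 + A$ ($l{\left(A \right)} = A + 5 = 5 + A$)
$z{\left(q,v \right)} = -38 + q$
$z{\left(l{\left(7 \right)},54 \right)} \left(-2470\right) = \left(-38 + \left(5 + 7\right)\right) \left(-2470\right) = \left(-38 + 12\right) \left(-2470\right) = \left(-26\right) \left(-2470\right) = 64220$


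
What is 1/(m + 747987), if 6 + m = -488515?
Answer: 1/259466 ≈ 3.8541e-6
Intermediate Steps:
m = -488521 (m = -6 - 488515 = -488521)
1/(m + 747987) = 1/(-488521 + 747987) = 1/259466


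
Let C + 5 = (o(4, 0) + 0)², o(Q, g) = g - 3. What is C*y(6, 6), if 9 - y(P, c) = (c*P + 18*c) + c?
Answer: -564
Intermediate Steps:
o(Q, g) = -3 + g
y(P, c) = 9 - 19*c - P*c (y(P, c) = 9 - ((c*P + 18*c) + c) = 9 - ((P*c + 18*c) + c) = 9 - ((18*c + P*c) + c) = 9 - (19*c + P*c) = 9 + (-19*c - P*c) = 9 - 19*c - P*c)
C = 4 (C = -5 + ((-3 + 0) + 0)² = -5 + (-3 + 0)² = -5 + (-3)² = -5 + 9 = 4)
C*y(6, 6) = 4*(9 - 19*6 - 1*6*6) = 4*(9 - 114 - 36) = 4*(-141) = -564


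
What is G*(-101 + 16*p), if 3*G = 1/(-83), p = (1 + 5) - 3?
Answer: 53/249 ≈ 0.21285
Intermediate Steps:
p = 3 (p = 6 - 3 = 3)
G = -1/249 (G = (⅓)/(-83) = (⅓)*(-1/83) = -1/249 ≈ -0.0040161)
G*(-101 + 16*p) = -(-101 + 16*3)/249 = -(-101 + 48)/249 = -1/249*(-53) = 53/249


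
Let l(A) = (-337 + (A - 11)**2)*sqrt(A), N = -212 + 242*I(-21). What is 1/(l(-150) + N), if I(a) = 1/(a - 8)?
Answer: -2059/917448833850 - 1793012*I*sqrt(6)/1376173250775 ≈ -2.2443e-9 - 3.1914e-6*I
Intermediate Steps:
I(a) = 1/(-8 + a)
N = -6390/29 (N = -212 + 242/(-8 - 21) = -212 + 242/(-29) = -212 + 242*(-1/29) = -212 - 242/29 = -6390/29 ≈ -220.34)
l(A) = sqrt(A)*(-337 + (-11 + A)**2) (l(A) = (-337 + (-11 + A)**2)*sqrt(A) = sqrt(A)*(-337 + (-11 + A)**2))
1/(l(-150) + N) = 1/(sqrt(-150)*(-337 + (-11 - 150)**2) - 6390/29) = 1/((5*I*sqrt(6))*(-337 + (-161)**2) - 6390/29) = 1/((5*I*sqrt(6))*(-337 + 25921) - 6390/29) = 1/((5*I*sqrt(6))*25584 - 6390/29) = 1/(127920*I*sqrt(6) - 6390/29) = 1/(-6390/29 + 127920*I*sqrt(6))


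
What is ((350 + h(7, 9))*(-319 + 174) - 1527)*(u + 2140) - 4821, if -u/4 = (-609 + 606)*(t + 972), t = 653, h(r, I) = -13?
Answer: -1090487701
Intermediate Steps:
u = 19500 (u = -4*(-609 + 606)*(653 + 972) = -(-12)*1625 = -4*(-4875) = 19500)
((350 + h(7, 9))*(-319 + 174) - 1527)*(u + 2140) - 4821 = ((350 - 13)*(-319 + 174) - 1527)*(19500 + 2140) - 4821 = (337*(-145) - 1527)*21640 - 4821 = (-48865 - 1527)*21640 - 4821 = -50392*21640 - 4821 = -1090482880 - 4821 = -1090487701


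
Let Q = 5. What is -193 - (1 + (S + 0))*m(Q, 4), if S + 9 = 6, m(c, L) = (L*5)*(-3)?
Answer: -313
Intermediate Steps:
m(c, L) = -15*L (m(c, L) = (5*L)*(-3) = -15*L)
S = -3 (S = -9 + 6 = -3)
-193 - (1 + (S + 0))*m(Q, 4) = -193 - (1 + (-3 + 0))*(-15*4) = -193 - (1 - 3)*(-60) = -193 - (-2)*(-60) = -193 - 1*120 = -193 - 120 = -313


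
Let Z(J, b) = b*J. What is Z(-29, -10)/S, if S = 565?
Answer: 58/113 ≈ 0.51327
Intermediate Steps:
Z(J, b) = J*b
Z(-29, -10)/S = -29*(-10)/565 = 290*(1/565) = 58/113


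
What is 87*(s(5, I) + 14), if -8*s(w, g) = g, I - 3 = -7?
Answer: 2523/2 ≈ 1261.5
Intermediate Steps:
I = -4 (I = 3 - 7 = -4)
s(w, g) = -g/8
87*(s(5, I) + 14) = 87*(-⅛*(-4) + 14) = 87*(½ + 14) = 87*(29/2) = 2523/2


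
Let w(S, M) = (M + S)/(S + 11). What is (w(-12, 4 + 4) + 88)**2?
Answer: 8464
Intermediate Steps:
w(S, M) = (M + S)/(11 + S)
(w(-12, 4 + 4) + 88)**2 = (((4 + 4) - 12)/(11 - 12) + 88)**2 = ((8 - 12)/(-1) + 88)**2 = (-1*(-4) + 88)**2 = (4 + 88)**2 = 92**2 = 8464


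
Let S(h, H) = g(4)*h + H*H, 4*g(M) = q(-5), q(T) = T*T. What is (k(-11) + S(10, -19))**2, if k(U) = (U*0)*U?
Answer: 717409/4 ≈ 1.7935e+5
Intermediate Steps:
q(T) = T**2
g(M) = 25/4 (g(M) = (1/4)*(-5)**2 = (1/4)*25 = 25/4)
S(h, H) = H**2 + 25*h/4 (S(h, H) = 25*h/4 + H*H = 25*h/4 + H**2 = H**2 + 25*h/4)
k(U) = 0 (k(U) = 0*U = 0)
(k(-11) + S(10, -19))**2 = (0 + ((-19)**2 + (25/4)*10))**2 = (0 + (361 + 125/2))**2 = (0 + 847/2)**2 = (847/2)**2 = 717409/4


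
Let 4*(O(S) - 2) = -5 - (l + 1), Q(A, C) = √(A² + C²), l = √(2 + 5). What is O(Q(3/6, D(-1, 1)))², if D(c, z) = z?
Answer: (2 - √7)²/16 ≈ 0.026062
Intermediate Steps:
l = √7 ≈ 2.6458
O(S) = ½ - √7/4 (O(S) = 2 + (-5 - (√7 + 1))/4 = 2 + (-5 - (1 + √7))/4 = 2 + (-5 + (-1 - √7))/4 = 2 + (-6 - √7)/4 = 2 + (-3/2 - √7/4) = ½ - √7/4)
O(Q(3/6, D(-1, 1)))² = (½ - √7/4)²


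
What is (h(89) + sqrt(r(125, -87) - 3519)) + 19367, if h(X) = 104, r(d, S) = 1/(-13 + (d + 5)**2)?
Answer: 19471 + 2*I*sqrt(250878979806)/16887 ≈ 19471.0 + 59.321*I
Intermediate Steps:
r(d, S) = 1/(-13 + (5 + d)**2)
(h(89) + sqrt(r(125, -87) - 3519)) + 19367 = (104 + sqrt(1/(-13 + (5 + 125)**2) - 3519)) + 19367 = (104 + sqrt(1/(-13 + 130**2) - 3519)) + 19367 = (104 + sqrt(1/(-13 + 16900) - 3519)) + 19367 = (104 + sqrt(1/16887 - 3519)) + 19367 = (104 + sqrt(-59425352/16887)) + 19367 = (104 + 2*I*sqrt(250878979806)/16887) + 19367 = 19471 + 2*I*sqrt(250878979806)/16887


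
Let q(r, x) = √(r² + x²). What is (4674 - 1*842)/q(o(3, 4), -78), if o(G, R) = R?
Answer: 1916*√61/305 ≈ 49.064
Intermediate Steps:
(4674 - 1*842)/q(o(3, 4), -78) = (4674 - 1*842)/(√(4² + (-78)²)) = (4674 - 842)/(√(16 + 6084)) = 3832/(√6100) = 3832/((10*√61)) = 3832*(√61/610) = 1916*√61/305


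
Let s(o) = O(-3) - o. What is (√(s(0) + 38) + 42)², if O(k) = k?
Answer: (42 + √35)² ≈ 2295.9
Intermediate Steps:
s(o) = -3 - o
(√(s(0) + 38) + 42)² = (√((-3 - 1*0) + 38) + 42)² = (√((-3 + 0) + 38) + 42)² = (√(-3 + 38) + 42)² = (√35 + 42)² = (42 + √35)²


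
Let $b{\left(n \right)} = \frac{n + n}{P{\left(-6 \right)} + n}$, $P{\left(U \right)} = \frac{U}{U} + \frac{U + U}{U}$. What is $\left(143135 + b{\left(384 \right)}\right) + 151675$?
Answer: $\frac{38030746}{129} \approx 2.9481 \cdot 10^{5}$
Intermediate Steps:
$P{\left(U \right)} = 3$ ($P{\left(U \right)} = 1 + \frac{2 U}{U} = 1 + 2 = 3$)
$b{\left(n \right)} = \frac{2 n}{3 + n}$ ($b{\left(n \right)} = \frac{n + n}{3 + n} = \frac{2 n}{3 + n}$)
$\left(143135 + b{\left(384 \right)}\right) + 151675 = \left(143135 + 2 \cdot 384 \frac{1}{3 + 384}\right) + 151675 = \left(143135 + 2 \cdot 384 \cdot \frac{1}{387}\right) + 151675 = \left(143135 + \frac{256}{129}\right) + 151675 = \frac{18464671}{129} + 151675 = \frac{38030746}{129}$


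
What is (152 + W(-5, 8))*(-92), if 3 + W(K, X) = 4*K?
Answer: -11868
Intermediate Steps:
W(K, X) = -3 + 4*K
(152 + W(-5, 8))*(-92) = (152 + (-3 + 4*(-5)))*(-92) = (152 + (-3 - 20))*(-92) = (152 - 23)*(-92) = 129*(-92) = -11868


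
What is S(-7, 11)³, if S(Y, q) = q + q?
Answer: 10648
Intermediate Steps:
S(Y, q) = 2*q
S(-7, 11)³ = (2*11)³ = 22³ = 10648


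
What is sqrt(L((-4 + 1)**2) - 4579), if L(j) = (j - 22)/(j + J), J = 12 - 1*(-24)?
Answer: 2*I*sqrt(257585)/15 ≈ 67.67*I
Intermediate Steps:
J = 36 (J = 12 + 24 = 36)
L(j) = (-22 + j)/(36 + j) (L(j) = (j - 22)/(j + 36) = (-22 + j)/(36 + j))
sqrt(L((-4 + 1)**2) - 4579) = sqrt((-22 + (-4 + 1)**2)/(36 + (-4 + 1)**2) - 4579) = sqrt((-22 + (-3)**2)/(36 + (-3)**2) - 4579) = sqrt((-22 + 9)/(36 + 9) - 4579) = sqrt(-13/45 - 4579) = sqrt(-206068/45) = 2*I*sqrt(257585)/15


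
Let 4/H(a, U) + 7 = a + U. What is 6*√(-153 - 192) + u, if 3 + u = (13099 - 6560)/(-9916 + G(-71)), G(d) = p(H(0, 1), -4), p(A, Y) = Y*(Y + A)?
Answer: -8361/2284 + 6*I*√345 ≈ -3.6607 + 111.45*I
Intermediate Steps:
H(a, U) = 4/(-7 + U + a) (H(a, U) = 4/(-7 + (a + U)) = 4/(-7 + (U + a)) = 4/(-7 + U + a))
p(A, Y) = Y*(A + Y)
G(d) = 56/3 (G(d) = -4*(4/(-7 + 1 + 0) - 4) = -4*(4/(-6) - 4) = -4*(4*(-⅙) - 4) = -4*(-⅔ - 4) = -4*(-14/3) = 56/3)
u = -8361/2284 (u = -3 + (13099 - 6560)/(-9916 + 56/3) = -3 + 6539/(-29692/3) = -3 + 6539*(-3/29692) = -3 - 1509/2284 = -8361/2284 ≈ -3.6607)
6*√(-153 - 192) + u = 6*√(-153 - 192) - 8361/2284 = 6*√(-345) - 8361/2284 = 6*(I*√345) - 8361/2284 = 6*I*√345 - 8361/2284 = -8361/2284 + 6*I*√345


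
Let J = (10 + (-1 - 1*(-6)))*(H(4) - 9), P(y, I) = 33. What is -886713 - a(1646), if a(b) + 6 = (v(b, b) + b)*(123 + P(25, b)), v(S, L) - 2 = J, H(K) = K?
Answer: -1132095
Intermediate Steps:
J = -75 (J = (10 + (-1 - 1*(-6)))*(4 - 9) = (10 + (-1 + 6))*(-5) = (10 + 5)*(-5) = 15*(-5) = -75)
v(S, L) = -73 (v(S, L) = 2 - 75 = -73)
a(b) = -11394 + 156*b (a(b) = -6 + (-73 + b)*(123 + 33) = -6 + (-73 + b)*156 = -6 + (-11388 + 156*b) = -11394 + 156*b)
-886713 - a(1646) = -886713 - (-11394 + 156*1646) = -886713 - (-11394 + 256776) = -886713 - 1*245382 = -886713 - 245382 = -1132095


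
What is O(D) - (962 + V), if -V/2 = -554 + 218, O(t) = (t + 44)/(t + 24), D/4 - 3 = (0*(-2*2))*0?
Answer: -14692/9 ≈ -1632.4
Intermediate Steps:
D = 12 (D = 12 + 4*((0*(-2*2))*0) = 12 + 4*((0*(-4))*0) = 12 + 4*(0*0) = 12 + 4*0 = 12 + 0 = 12)
O(t) = (44 + t)/(24 + t)
V = 672 (V = -2*(-554 + 218) = -2*(-336) = 672)
O(D) - (962 + V) = (44 + 12)/(24 + 12) - (962 + 672) = 56/36 - 1*1634 = (1/36)*56 - 1634 = 14/9 - 1634 = -14692/9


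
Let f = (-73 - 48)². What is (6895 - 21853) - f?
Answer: -29599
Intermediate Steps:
f = 14641 (f = (-121)² = 14641)
(6895 - 21853) - f = (6895 - 21853) - 1*14641 = -14958 - 14641 = -29599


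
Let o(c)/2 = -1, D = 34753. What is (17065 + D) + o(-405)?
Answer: 51816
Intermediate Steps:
o(c) = -2 (o(c) = 2*(-1) = -2)
(17065 + D) + o(-405) = (17065 + 34753) - 2 = 51818 - 2 = 51816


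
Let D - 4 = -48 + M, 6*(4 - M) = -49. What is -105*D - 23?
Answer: 6639/2 ≈ 3319.5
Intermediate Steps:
M = 73/6 (M = 4 - 1/6*(-49) = 4 + 49/6 = 73/6 ≈ 12.167)
D = -191/6 (D = 4 + (-48 + 73/6) = 4 - 215/6 = -191/6 ≈ -31.833)
-105*D - 23 = -105*(-191/6) - 23 = 6685/2 - 23 = 6639/2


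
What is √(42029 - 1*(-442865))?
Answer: √484894 ≈ 696.34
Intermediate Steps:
√(42029 - 1*(-442865)) = √(42029 + 442865) = √484894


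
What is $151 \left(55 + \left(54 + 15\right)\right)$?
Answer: $18724$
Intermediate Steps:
$151 \left(55 + \left(54 + 15\right)\right) = 151 \left(55 + 69\right) = 151 \cdot 124 = 18724$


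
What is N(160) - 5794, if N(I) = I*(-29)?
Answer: -10434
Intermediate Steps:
N(I) = -29*I
N(160) - 5794 = -29*160 - 5794 = -4640 - 5794 = -10434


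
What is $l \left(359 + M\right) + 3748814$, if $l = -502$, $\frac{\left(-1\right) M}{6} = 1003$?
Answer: $6589632$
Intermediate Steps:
$M = -6018$ ($M = \left(-6\right) 1003 = -6018$)
$l \left(359 + M\right) + 3748814 = - 502 \left(359 - 6018\right) + 3748814 = \left(-502\right) \left(-5659\right) + 3748814 = 2840818 + 3748814 = 6589632$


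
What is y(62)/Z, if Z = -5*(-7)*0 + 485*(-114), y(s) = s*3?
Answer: -31/9215 ≈ -0.0033641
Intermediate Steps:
y(s) = 3*s
Z = -55290 (Z = 35*0 - 55290 = 0 - 55290 = -55290)
y(62)/Z = (3*62)/(-55290) = 186*(-1/55290) = -31/9215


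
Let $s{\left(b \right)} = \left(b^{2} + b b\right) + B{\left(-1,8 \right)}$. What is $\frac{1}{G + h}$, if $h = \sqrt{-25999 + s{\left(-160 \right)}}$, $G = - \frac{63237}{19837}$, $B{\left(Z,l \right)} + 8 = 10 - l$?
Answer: $\frac{1254432369}{9910399087786} + \frac{393506569 \sqrt{25195}}{9910399087786} \approx 0.0064292$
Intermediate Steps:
$B{\left(Z,l \right)} = 2 - l$ ($B{\left(Z,l \right)} = -8 - \left(-10 + l\right) = 2 - l$)
$G = - \frac{63237}{19837}$ ($G = \left(-63237\right) \frac{1}{19837} = - \frac{63237}{19837} \approx -3.1878$)
$s{\left(b \right)} = -6 + 2 b^{2}$ ($s{\left(b \right)} = \left(b^{2} + b b\right) + \left(2 - 8\right) = \left(b^{2} + b^{2}\right) + \left(2 - 8\right) = 2 b^{2} - 6 = -6 + 2 b^{2}$)
$h = \sqrt{25195}$ ($h = \sqrt{-25999 - \left(6 - 2 \left(-160\right)^{2}\right)} = \sqrt{-25999 + \left(-6 + 2 \cdot 25600\right)} = \sqrt{-25999 + \left(-6 + 51200\right)} = \sqrt{-25999 + 51194} = \sqrt{25195} \approx 158.73$)
$\frac{1}{G + h} = \frac{1}{- \frac{63237}{19837} + \sqrt{25195}}$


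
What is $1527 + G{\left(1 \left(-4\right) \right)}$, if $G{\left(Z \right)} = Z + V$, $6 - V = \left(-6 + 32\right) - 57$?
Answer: $1560$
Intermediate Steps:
$V = 37$ ($V = 6 - \left(\left(-6 + 32\right) - 57\right) = 6 - \left(26 - 57\right) = 6 - -31 = 6 + 31 = 37$)
$G{\left(Z \right)} = 37 + Z$ ($G{\left(Z \right)} = Z + 37 = 37 + Z$)
$1527 + G{\left(1 \left(-4\right) \right)} = 1527 + \left(37 + 1 \left(-4\right)\right) = 1527 + \left(37 - 4\right) = 1527 + 33 = 1560$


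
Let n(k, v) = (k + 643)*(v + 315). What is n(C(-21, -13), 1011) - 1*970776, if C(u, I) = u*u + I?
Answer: 449370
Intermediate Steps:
C(u, I) = I + u**2 (C(u, I) = u**2 + I = I + u**2)
n(k, v) = (315 + v)*(643 + k) (n(k, v) = (643 + k)*(315 + v) = (315 + v)*(643 + k))
n(C(-21, -13), 1011) - 1*970776 = (202545 + 315*(-13 + (-21)**2) + 643*1011 + (-13 + (-21)**2)*1011) - 1*970776 = (202545 + 315*(-13 + 441) + 650073 + (-13 + 441)*1011) - 970776 = (202545 + 315*428 + 650073 + 428*1011) - 970776 = (202545 + 134820 + 650073 + 432708) - 970776 = 1420146 - 970776 = 449370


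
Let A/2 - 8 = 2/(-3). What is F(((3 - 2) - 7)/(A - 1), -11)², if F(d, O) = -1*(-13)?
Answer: 169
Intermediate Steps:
A = 44/3 (A = 16 + 2*(2/(-3)) = 16 + 2*(2*(-⅓)) = 16 + 2*(-⅔) = 16 - 4/3 = 44/3 ≈ 14.667)
F(d, O) = 13
F(((3 - 2) - 7)/(A - 1), -11)² = 13² = 169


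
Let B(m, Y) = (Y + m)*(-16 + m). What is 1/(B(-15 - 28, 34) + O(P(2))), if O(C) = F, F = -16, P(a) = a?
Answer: 1/515 ≈ 0.0019417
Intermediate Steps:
B(m, Y) = (-16 + m)*(Y + m)
O(C) = -16
1/(B(-15 - 28, 34) + O(P(2))) = 1/(((-15 - 28)² - 16*34 - 16*(-15 - 28) + 34*(-15 - 28)) - 16) = 1/(((-43)² - 544 - 16*(-43) + 34*(-43)) - 16) = 1/((1849 - 544 + 688 - 1462) - 16) = 1/(531 - 16) = 1/515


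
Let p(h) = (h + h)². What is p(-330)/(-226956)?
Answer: -36300/18913 ≈ -1.9193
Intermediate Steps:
p(h) = 4*h² (p(h) = (2*h)² = 4*h²)
p(-330)/(-226956) = (4*(-330)²)/(-226956) = (4*108900)*(-1/226956) = 435600*(-1/226956) = -36300/18913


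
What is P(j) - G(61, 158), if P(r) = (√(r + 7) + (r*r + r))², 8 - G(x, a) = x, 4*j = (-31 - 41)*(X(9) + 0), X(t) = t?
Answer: 680270622 + 52164*I*√155 ≈ 6.8027e+8 + 6.4944e+5*I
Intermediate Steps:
j = -162 (j = ((-31 - 41)*(9 + 0))/4 = (-72*9)/4 = (¼)*(-648) = -162)
G(x, a) = 8 - x
P(r) = (r + r² + √(7 + r))² (P(r) = (√(7 + r) + (r² + r))² = (√(7 + r) + (r + r²))² = (r + r² + √(7 + r))²)
P(j) - G(61, 158) = (-162 + (-162)² + √(7 - 162))² - (8 - 1*61) = (-162 + 26244 + √(-155))² - (8 - 61) = (-162 + 26244 + I*√155)² - 1*(-53) = (26082 + I*√155)² + 53 = 53 + (26082 + I*√155)²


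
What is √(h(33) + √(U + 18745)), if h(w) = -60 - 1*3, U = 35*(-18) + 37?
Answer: √(-63 + 2*√4538) ≈ 8.4693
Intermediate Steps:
U = -593 (U = -630 + 37 = -593)
h(w) = -63 (h(w) = -60 - 3 = -63)
√(h(33) + √(U + 18745)) = √(-63 + √(-593 + 18745)) = √(-63 + √18152) = √(-63 + 2*√4538)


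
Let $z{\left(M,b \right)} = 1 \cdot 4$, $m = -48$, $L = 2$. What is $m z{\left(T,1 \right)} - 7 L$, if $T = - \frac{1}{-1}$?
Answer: $-206$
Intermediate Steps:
$T = 1$ ($T = \left(-1\right) \left(-1\right) = 1$)
$z{\left(M,b \right)} = 4$
$m z{\left(T,1 \right)} - 7 L = \left(-48\right) 4 - 14 = -192 - 14 = -206$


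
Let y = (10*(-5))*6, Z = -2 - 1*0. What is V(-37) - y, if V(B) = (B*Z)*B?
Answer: -2438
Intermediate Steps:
Z = -2 (Z = -2 + 0 = -2)
V(B) = -2*B² (V(B) = (B*(-2))*B = (-2*B)*B = -2*B²)
y = -300 (y = -50*6 = -300)
V(-37) - y = -2*(-37)² - 1*(-300) = -2*1369 + 300 = -2738 + 300 = -2438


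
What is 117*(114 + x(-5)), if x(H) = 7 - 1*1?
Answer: 14040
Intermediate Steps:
x(H) = 6 (x(H) = 7 - 1 = 6)
117*(114 + x(-5)) = 117*(114 + 6) = 117*120 = 14040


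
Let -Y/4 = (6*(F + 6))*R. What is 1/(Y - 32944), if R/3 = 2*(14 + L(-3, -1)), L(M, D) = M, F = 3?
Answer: -1/47200 ≈ -2.1186e-5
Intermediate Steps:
R = 66 (R = 3*(2*(14 - 3)) = 3*(2*11) = 3*22 = 66)
Y = -14256 (Y = -4*6*(3 + 6)*66 = -4*6*9*66 = -216*66 = -4*3564 = -14256)
1/(Y - 32944) = 1/(-14256 - 32944) = 1/(-47200) = -1/47200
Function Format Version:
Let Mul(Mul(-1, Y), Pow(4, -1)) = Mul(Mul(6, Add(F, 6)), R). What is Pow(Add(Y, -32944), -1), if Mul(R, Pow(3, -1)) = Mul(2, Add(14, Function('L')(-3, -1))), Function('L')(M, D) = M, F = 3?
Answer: Rational(-1, 47200) ≈ -2.1186e-5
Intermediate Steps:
R = 66 (R = Mul(3, Mul(2, Add(14, -3))) = Mul(3, Mul(2, 11)) = Mul(3, 22) = 66)
Y = -14256 (Y = Mul(-4, Mul(Mul(6, Add(3, 6)), 66)) = Mul(-4, Mul(Mul(6, 9), 66)) = Mul(-4, Mul(54, 66)) = Mul(-4, 3564) = -14256)
Pow(Add(Y, -32944), -1) = Pow(Add(-14256, -32944), -1) = Pow(-47200, -1) = Rational(-1, 47200)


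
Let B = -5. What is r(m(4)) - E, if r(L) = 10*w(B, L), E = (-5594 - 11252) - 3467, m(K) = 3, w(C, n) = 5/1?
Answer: 20363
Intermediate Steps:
w(C, n) = 5 (w(C, n) = 5*1 = 5)
E = -20313 (E = -16846 - 3467 = -20313)
r(L) = 50 (r(L) = 10*5 = 50)
r(m(4)) - E = 50 - 1*(-20313) = 50 + 20313 = 20363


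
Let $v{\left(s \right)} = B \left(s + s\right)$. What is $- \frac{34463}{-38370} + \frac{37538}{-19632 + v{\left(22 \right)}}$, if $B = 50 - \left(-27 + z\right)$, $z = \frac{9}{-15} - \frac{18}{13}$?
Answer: $- \frac{14357289427}{10073890020} \approx -1.4252$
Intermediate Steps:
$z = - \frac{129}{65}$ ($z = 9 \left(- \frac{1}{15}\right) - \frac{18}{13} = - \frac{3}{5} - \frac{18}{13} = - \frac{129}{65} \approx -1.9846$)
$B = \frac{5134}{65}$ ($B = 50 - \left(-27 - \frac{129}{65}\right) = 50 - - \frac{1884}{65} = 50 + \frac{1884}{65} = \frac{5134}{65} \approx 78.985$)
$v{\left(s \right)} = \frac{10268 s}{65}$ ($v{\left(s \right)} = \frac{5134 \left(s + s\right)}{65} = \frac{5134 \cdot 2 s}{65} = \frac{10268 s}{65}$)
$- \frac{34463}{-38370} + \frac{37538}{-19632 + v{\left(22 \right)}} = - \frac{34463}{-38370} + \frac{37538}{-19632 + \frac{10268}{65} \cdot 22} = \left(-34463\right) \left(- \frac{1}{38370}\right) + \frac{37538}{-19632 + \frac{225896}{65}} = \frac{34463}{38370} + \frac{37538}{- \frac{1050184}{65}} = \frac{34463}{38370} + 37538 \left(- \frac{65}{1050184}\right) = \frac{34463}{38370} - \frac{1219985}{525092} = - \frac{14357289427}{10073890020}$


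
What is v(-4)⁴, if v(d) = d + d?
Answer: 4096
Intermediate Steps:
v(d) = 2*d
v(-4)⁴ = (2*(-4))⁴ = (-8)⁴ = 4096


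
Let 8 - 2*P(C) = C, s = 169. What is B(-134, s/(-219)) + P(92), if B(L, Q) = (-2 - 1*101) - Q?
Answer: -31586/219 ≈ -144.23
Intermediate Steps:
P(C) = 4 - C/2
B(L, Q) = -103 - Q (B(L, Q) = (-2 - 101) - Q = -103 - Q)
B(-134, s/(-219)) + P(92) = (-103 - 169/(-219)) + (4 - 1/2*92) = (-103 - 169*(-1)/219) + (4 - 46) = (-103 - 1*(-169/219)) - 42 = (-103 + 169/219) - 42 = -22388/219 - 42 = -31586/219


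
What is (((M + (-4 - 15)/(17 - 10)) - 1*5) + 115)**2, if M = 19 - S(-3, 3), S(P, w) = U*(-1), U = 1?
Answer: 793881/49 ≈ 16202.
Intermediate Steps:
S(P, w) = -1 (S(P, w) = 1*(-1) = -1)
M = 20 (M = 19 - 1*(-1) = 19 + 1 = 20)
(((M + (-4 - 15)/(17 - 10)) - 1*5) + 115)**2 = (((20 + (-4 - 15)/(17 - 10)) - 1*5) + 115)**2 = (((20 - 19/7) - 5) + 115)**2 = ((121/7 - 5) + 115)**2 = (86/7 + 115)**2 = (891/7)**2 = 793881/49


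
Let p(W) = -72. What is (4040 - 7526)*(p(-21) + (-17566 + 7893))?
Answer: 33971070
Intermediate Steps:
(4040 - 7526)*(p(-21) + (-17566 + 7893)) = (4040 - 7526)*(-72 + (-17566 + 7893)) = -3486*(-72 - 9673) = -3486*(-9745) = 33971070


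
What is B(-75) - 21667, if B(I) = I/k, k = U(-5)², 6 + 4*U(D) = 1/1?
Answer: -21715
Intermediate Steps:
U(D) = -5/4 (U(D) = -3/2 + (¼)/1 = -3/2 + (¼)*1 = -3/2 + ¼ = -5/4)
k = 25/16 (k = (-5/4)² = 25/16 ≈ 1.5625)
B(I) = 16*I/25 (B(I) = I/(25/16) = I*(16/25) = 16*I/25)
B(-75) - 21667 = (16/25)*(-75) - 21667 = -48 - 21667 = -21715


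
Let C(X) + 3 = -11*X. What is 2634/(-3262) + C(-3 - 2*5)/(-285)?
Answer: -120737/92967 ≈ -1.2987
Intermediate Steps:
C(X) = -3 - 11*X
2634/(-3262) + C(-3 - 2*5)/(-285) = 2634/(-3262) + (-3 - 11*(-3 - 2*5))/(-285) = 2634*(-1/3262) + (-3 - 11*(-3 - 10))*(-1/285) = -1317/1631 + (-3 - 11*(-13))*(-1/285) = -1317/1631 + (-3 + 143)*(-1/285) = -1317/1631 + 140*(-1/285) = -1317/1631 - 28/57 = -120737/92967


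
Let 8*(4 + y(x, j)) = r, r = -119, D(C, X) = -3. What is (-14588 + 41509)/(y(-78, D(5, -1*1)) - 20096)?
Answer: -215368/160919 ≈ -1.3384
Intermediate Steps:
y(x, j) = -151/8 (y(x, j) = -4 + (⅛)*(-119) = -4 - 119/8 = -151/8)
(-14588 + 41509)/(y(-78, D(5, -1*1)) - 20096) = (-14588 + 41509)/(-151/8 - 20096) = 26921/(-160919/8) = 26921*(-8/160919) = -215368/160919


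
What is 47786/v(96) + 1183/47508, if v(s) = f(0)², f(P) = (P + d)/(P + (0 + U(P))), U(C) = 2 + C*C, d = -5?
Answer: 9080898727/1187700 ≈ 7645.8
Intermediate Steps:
U(C) = 2 + C²
f(P) = (-5 + P)/(2 + P + P²) (f(P) = (P - 5)/(P + (0 + (2 + P²))) = (-5 + P)/(P + (2 + P²)) = (-5 + P)/(2 + P + P²))
v(s) = 25/4 (v(s) = ((-5 + 0)/(2 + 0 + 0²))² = (-5/(2 + 0 + 0))² = (-5/2)² = 25/4)
47786/v(96) + 1183/47508 = 47786/(25/4) + 1183/47508 = 47786*(4/25) + 1183*(1/47508) = 191144/25 + 1183/47508 = 9080898727/1187700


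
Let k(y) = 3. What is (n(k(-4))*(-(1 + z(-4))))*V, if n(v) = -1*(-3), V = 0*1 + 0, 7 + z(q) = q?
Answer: 0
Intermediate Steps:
z(q) = -7 + q
V = 0 (V = 0 + 0 = 0)
n(v) = 3
(n(k(-4))*(-(1 + z(-4))))*V = (3*(-(1 + (-7 - 4))))*0 = (3*(-(1 - 11)))*0 = (3*(-1*(-10)))*0 = (3*10)*0 = 30*0 = 0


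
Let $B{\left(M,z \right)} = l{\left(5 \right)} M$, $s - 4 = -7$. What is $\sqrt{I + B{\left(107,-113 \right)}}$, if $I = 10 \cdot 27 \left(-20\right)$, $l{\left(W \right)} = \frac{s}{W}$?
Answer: $\frac{i \sqrt{136605}}{5} \approx 73.92 i$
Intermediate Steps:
$s = -3$ ($s = 4 - 7 = -3$)
$l{\left(W \right)} = - \frac{3}{W}$
$B{\left(M,z \right)} = - \frac{3 M}{5}$ ($B{\left(M,z \right)} = - \frac{3}{5} M = \left(-3\right) \frac{1}{5} M = - \frac{3 M}{5}$)
$I = -5400$ ($I = 270 \left(-20\right) = -5400$)
$\sqrt{I + B{\left(107,-113 \right)}} = \sqrt{-5400 - \frac{321}{5}} = \sqrt{- \frac{27321}{5}} = \frac{i \sqrt{136605}}{5}$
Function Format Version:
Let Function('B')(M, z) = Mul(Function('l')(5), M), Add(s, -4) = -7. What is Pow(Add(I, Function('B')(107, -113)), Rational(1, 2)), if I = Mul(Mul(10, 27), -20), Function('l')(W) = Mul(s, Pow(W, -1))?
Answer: Mul(Rational(1, 5), I, Pow(136605, Rational(1, 2))) ≈ Mul(73.920, I)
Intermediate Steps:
s = -3 (s = Add(4, -7) = -3)
Function('l')(W) = Mul(-3, Pow(W, -1))
Function('B')(M, z) = Mul(Rational(-3, 5), M) (Function('B')(M, z) = Mul(Mul(-3, Pow(5, -1)), M) = Mul(Mul(-3, Rational(1, 5)), M) = Mul(Rational(-3, 5), M))
I = -5400 (I = Mul(270, -20) = -5400)
Pow(Add(I, Function('B')(107, -113)), Rational(1, 2)) = Pow(Add(-5400, Mul(Rational(-3, 5), 107)), Rational(1, 2)) = Pow(Add(-5400, Rational(-321, 5)), Rational(1, 2)) = Pow(Rational(-27321, 5), Rational(1, 2)) = Mul(Rational(1, 5), I, Pow(136605, Rational(1, 2)))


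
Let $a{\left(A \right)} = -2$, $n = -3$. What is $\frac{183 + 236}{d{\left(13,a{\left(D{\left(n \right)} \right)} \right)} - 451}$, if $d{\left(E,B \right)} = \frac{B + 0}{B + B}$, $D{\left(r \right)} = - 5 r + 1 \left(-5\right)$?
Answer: $- \frac{838}{901} \approx -0.93008$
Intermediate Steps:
$D{\left(r \right)} = -5 - 5 r$ ($D{\left(r \right)} = - 5 r - 5 = -5 - 5 r$)
$d{\left(E,B \right)} = \frac{1}{2}$ ($d{\left(E,B \right)} = \frac{B}{2 B} = B \frac{1}{2 B} = \frac{1}{2}$)
$\frac{183 + 236}{d{\left(13,a{\left(D{\left(n \right)} \right)} \right)} - 451} = \frac{183 + 236}{\frac{1}{2} - 451} = \frac{419}{- \frac{901}{2}} = 419 \left(- \frac{2}{901}\right) = - \frac{838}{901}$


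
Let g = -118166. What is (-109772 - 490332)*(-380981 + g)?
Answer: 299540111288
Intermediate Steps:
(-109772 - 490332)*(-380981 + g) = (-109772 - 490332)*(-380981 - 118166) = -600104*(-499147) = 299540111288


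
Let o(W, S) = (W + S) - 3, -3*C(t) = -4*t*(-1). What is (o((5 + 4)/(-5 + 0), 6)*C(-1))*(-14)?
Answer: -112/5 ≈ -22.400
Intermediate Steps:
C(t) = -4*t/3 (C(t) = -(-4*t)*(-1)/3 = -4*t/3)
o(W, S) = -3 + S + W (o(W, S) = (S + W) - 3 = -3 + S + W)
(o((5 + 4)/(-5 + 0), 6)*C(-1))*(-14) = ((-3 + 6 + (5 + 4)/(-5 + 0))*(-4/3*(-1)))*(-14) = ((-3 + 6 + 9/(-5))*(4/3))*(-14) = ((-3 + 6 + 9*(-1/5))*(4/3))*(-14) = ((-3 + 6 - 9/5)*(4/3))*(-14) = ((6/5)*(4/3))*(-14) = (8/5)*(-14) = -112/5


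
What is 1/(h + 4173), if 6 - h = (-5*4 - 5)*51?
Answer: 1/5454 ≈ 0.00018335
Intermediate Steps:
h = 1281 (h = 6 - (-5*4 - 5)*51 = 6 - (-20 - 5)*51 = 6 - (-25)*51 = 6 - 1*(-1275) = 6 + 1275 = 1281)
1/(h + 4173) = 1/(1281 + 4173) = 1/5454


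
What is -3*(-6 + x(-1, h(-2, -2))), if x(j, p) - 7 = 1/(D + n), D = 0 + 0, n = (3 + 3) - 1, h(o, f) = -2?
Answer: -18/5 ≈ -3.6000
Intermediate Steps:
n = 5 (n = 6 - 1 = 5)
D = 0
x(j, p) = 36/5 (x(j, p) = 7 + 1/(0 + 5) = 7 + 1/5 = 36/5)
-3*(-6 + x(-1, h(-2, -2))) = -3*(-6 + 36/5) = -3*6/5 = -18/5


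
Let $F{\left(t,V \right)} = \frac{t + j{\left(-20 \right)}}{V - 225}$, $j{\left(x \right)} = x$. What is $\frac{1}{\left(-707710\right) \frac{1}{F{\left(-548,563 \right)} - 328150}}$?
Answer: $\frac{27728817}{59801495} \approx 0.46368$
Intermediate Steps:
$F{\left(t,V \right)} = \frac{-20 + t}{-225 + V}$ ($F{\left(t,V \right)} = \frac{t - 20}{V - 225} = \frac{-20 + t}{-225 + V}$)
$\frac{1}{\left(-707710\right) \frac{1}{F{\left(-548,563 \right)} - 328150}} = \frac{1}{\left(-707710\right) \frac{1}{\frac{-20 - 548}{-225 + 563} - 328150}} = \frac{1}{\left(-707710\right) \frac{1}{\frac{1}{338} \left(-568\right) - 328150}} = \frac{1}{\left(-707710\right) \frac{1}{- \frac{284}{169} - 328150}} = \frac{1}{\left(-707710\right) \frac{1}{- \frac{55457634}{169}}} = \frac{1}{\left(-707710\right) \left(- \frac{169}{55457634}\right)} = \frac{1}{\frac{59801495}{27728817}} = \frac{27728817}{59801495}$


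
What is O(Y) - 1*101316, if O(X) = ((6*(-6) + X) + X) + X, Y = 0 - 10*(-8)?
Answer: -101112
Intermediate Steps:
Y = 80 (Y = 0 + 80 = 80)
O(X) = -36 + 3*X (O(X) = ((-36 + X) + X) + X = (-36 + 2*X) + X = -36 + 3*X)
O(Y) - 1*101316 = (-36 + 3*80) - 1*101316 = (-36 + 240) - 101316 = 204 - 101316 = -101112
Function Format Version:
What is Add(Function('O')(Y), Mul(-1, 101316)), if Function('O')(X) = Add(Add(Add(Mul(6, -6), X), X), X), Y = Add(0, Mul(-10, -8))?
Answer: -101112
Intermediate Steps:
Y = 80 (Y = Add(0, 80) = 80)
Function('O')(X) = Add(-36, Mul(3, X)) (Function('O')(X) = Add(Add(Add(-36, X), X), X) = Add(Add(-36, Mul(2, X)), X) = Add(-36, Mul(3, X)))
Add(Function('O')(Y), Mul(-1, 101316)) = Add(Add(-36, Mul(3, 80)), Mul(-1, 101316)) = Add(Add(-36, 240), -101316) = Add(204, -101316) = -101112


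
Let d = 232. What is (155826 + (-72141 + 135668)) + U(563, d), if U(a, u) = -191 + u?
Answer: 219394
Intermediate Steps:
(155826 + (-72141 + 135668)) + U(563, d) = (155826 + (-72141 + 135668)) + (-191 + 232) = (155826 + 63527) + 41 = 219353 + 41 = 219394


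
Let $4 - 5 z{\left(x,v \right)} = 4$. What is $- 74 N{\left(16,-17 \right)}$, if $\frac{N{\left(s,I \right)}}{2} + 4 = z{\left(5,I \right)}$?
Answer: $592$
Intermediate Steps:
$z{\left(x,v \right)} = 0$ ($z{\left(x,v \right)} = \frac{4}{5} - \frac{4}{5} = 0$)
$N{\left(s,I \right)} = -8$ ($N{\left(s,I \right)} = -8 + 2 \cdot 0 = -8 + 0 = -8$)
$- 74 N{\left(16,-17 \right)} = \left(-74\right) \left(-8\right) = 592$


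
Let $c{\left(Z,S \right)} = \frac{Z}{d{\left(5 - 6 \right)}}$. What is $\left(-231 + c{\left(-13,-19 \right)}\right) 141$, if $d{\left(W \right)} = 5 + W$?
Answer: $- \frac{132117}{4} \approx -33029.0$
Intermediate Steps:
$c{\left(Z,S \right)} = \frac{Z}{4}$ ($c{\left(Z,S \right)} = \frac{Z}{5 + \left(5 - 6\right)} = \frac{Z}{5 - 1} = \frac{Z}{4}$)
$\left(-231 + c{\left(-13,-19 \right)}\right) 141 = \left(-231 + \frac{1}{4} \left(-13\right)\right) 141 = \left(-231 - \frac{13}{4}\right) 141 = \left(- \frac{937}{4}\right) 141 = - \frac{132117}{4}$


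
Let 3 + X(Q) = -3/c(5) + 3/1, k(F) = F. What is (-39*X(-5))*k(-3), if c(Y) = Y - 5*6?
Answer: 351/25 ≈ 14.040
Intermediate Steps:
c(Y) = -30 + Y (c(Y) = Y - 30 = -30 + Y)
X(Q) = 3/25 (X(Q) = -3 + (-3/(-30 + 5) + 3/1) = -3 + (-3/(-25) + 3*1) = -3 + (-3*(-1/25) + 3) = -3 + (3/25 + 3) = -3 + 78/25 = 3/25)
(-39*X(-5))*k(-3) = -39*3/25*(-3) = -117/25*(-3) = 351/25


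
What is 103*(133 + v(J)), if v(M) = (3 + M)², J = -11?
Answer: 20291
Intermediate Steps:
103*(133 + v(J)) = 103*(133 + (3 - 11)²) = 103*(133 + (-8)²) = 103*(133 + 64) = 103*197 = 20291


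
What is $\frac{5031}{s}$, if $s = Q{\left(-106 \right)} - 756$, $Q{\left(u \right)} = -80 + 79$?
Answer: $- \frac{5031}{757} \approx -6.646$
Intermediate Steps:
$Q{\left(u \right)} = -1$
$s = -757$ ($s = -1 - 756 = -757$)
$\frac{5031}{s} = \frac{5031}{-757} = 5031 \left(- \frac{1}{757}\right) = - \frac{5031}{757}$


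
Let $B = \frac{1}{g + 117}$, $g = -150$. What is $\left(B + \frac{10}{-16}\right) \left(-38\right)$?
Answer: $\frac{3287}{132} \approx 24.902$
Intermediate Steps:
$B = - \frac{1}{33}$ ($B = \frac{1}{-150 + 117} = \frac{1}{-33} = - \frac{1}{33} \approx -0.030303$)
$\left(B + \frac{10}{-16}\right) \left(-38\right) = \left(- \frac{1}{33} + \frac{10}{-16}\right) \left(-38\right) = \left(- \frac{1}{33} + 10 \left(- \frac{1}{16}\right)\right) \left(-38\right) = \left(- \frac{1}{33} - \frac{5}{8}\right) \left(-38\right) = \left(- \frac{173}{264}\right) \left(-38\right) = \frac{3287}{132}$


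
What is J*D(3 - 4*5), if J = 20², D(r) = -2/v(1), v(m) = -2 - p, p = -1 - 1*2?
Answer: -800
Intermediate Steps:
p = -3 (p = -1 - 2 = -3)
v(m) = 1 (v(m) = -2 - 1*(-3) = -2 + 3 = 1)
D(r) = -2 (D(r) = -2/1 = -2*1 = -2)
J = 400
J*D(3 - 4*5) = 400*(-2) = -800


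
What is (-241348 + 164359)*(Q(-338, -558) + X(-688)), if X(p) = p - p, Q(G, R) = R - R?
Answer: 0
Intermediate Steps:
Q(G, R) = 0
X(p) = 0
(-241348 + 164359)*(Q(-338, -558) + X(-688)) = (-241348 + 164359)*(0 + 0) = -76989*0 = 0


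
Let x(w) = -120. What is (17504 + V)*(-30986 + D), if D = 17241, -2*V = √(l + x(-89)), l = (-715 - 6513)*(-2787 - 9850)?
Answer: -240592480 + 96215*√466021 ≈ -1.7491e+8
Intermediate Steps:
l = 91340236 (l = -7228*(-12637) = 91340236)
V = -7*√466021 (V = -√(91340236 - 120)/2 = -7*√466021 ≈ -4778.6)
(17504 + V)*(-30986 + D) = (17504 - 7*√466021)*(-30986 + 17241) = (17504 - 7*√466021)*(-13745) = -240592480 + 96215*√466021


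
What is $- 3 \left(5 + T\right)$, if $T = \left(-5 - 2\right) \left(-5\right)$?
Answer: $-120$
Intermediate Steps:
$T = 35$ ($T = \left(-7\right) \left(-5\right) = 35$)
$- 3 \left(5 + T\right) = - 3 \left(5 + 35\right) = \left(-3\right) 40 = -120$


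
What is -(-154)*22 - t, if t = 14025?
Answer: -10637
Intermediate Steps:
-(-154)*22 - t = -(-154)*22 - 1*14025 = -11*(-308) - 14025 = 3388 - 14025 = -10637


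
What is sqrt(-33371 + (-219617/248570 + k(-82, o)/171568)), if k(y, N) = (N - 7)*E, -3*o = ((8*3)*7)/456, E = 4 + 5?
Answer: I*sqrt(342356008078544095588929690)/101285812180 ≈ 182.68*I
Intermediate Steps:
E = 9
o = -7/57 (o = -(8*3)*7/(3*456) = -24*7/(3*456) = -56/456 = -1/3*7/19 = -7/57 ≈ -0.12281)
k(y, N) = -63 + 9*N (k(y, N) = (N - 7)*9 = (-7 + N)*9 = -63 + 9*N)
sqrt(-33371 + (-219617/248570 + k(-82, o)/171568)) = sqrt(-33371 + (-219617/248570 + (-63 + 9*(-7/57))/171568)) = sqrt(-33371 + (-219617*1/248570 + (-63 - 21/19)*(1/171568))) = sqrt(-33371 + (-219617/248570 - 1218/19*1/171568)) = sqrt(-33371 + (-219617/248570 - 609/1629896)) = sqrt(-33371 - 179052124481/202571624360) = sqrt(-6760196728642041/202571624360) = I*sqrt(342356008078544095588929690)/101285812180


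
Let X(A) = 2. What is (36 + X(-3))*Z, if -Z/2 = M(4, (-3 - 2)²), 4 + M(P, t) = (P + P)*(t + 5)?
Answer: -17936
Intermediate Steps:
M(P, t) = -4 + 2*P*(5 + t) (M(P, t) = -4 + (P + P)*(t + 5) = -4 + (2*P)*(5 + t) = -4 + 2*P*(5 + t))
Z = -472 (Z = -2*(-4 + 10*4 + 2*4*(-3 - 2)²) = -2*(-4 + 40 + 2*4*(-5)²) = -2*(-4 + 40 + 2*4*25) = -2*(-4 + 40 + 200) = -2*236 = -472)
(36 + X(-3))*Z = (36 + 2)*(-472) = 38*(-472) = -17936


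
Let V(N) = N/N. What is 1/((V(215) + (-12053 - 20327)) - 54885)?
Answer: -1/87264 ≈ -1.1459e-5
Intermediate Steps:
V(N) = 1
1/((V(215) + (-12053 - 20327)) - 54885) = 1/((1 + (-12053 - 20327)) - 54885) = 1/((1 - 32380) - 54885) = 1/(-32379 - 54885) = 1/(-87264) = -1/87264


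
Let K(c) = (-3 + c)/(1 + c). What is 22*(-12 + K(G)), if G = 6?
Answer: -1782/7 ≈ -254.57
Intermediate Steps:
K(c) = (-3 + c)/(1 + c)
22*(-12 + K(G)) = 22*(-12 + (-3 + 6)/(1 + 6)) = 22*(-12 + 3/7) = 22*(-81/7) = -1782/7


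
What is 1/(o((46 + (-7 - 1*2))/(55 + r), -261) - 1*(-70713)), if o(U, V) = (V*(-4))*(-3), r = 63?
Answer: 1/67581 ≈ 1.4797e-5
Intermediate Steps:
o(U, V) = 12*V (o(U, V) = -4*V*(-3) = 12*V)
1/(o((46 + (-7 - 1*2))/(55 + r), -261) - 1*(-70713)) = 1/(12*(-261) - 1*(-70713)) = 1/(-3132 + 70713) = 1/67581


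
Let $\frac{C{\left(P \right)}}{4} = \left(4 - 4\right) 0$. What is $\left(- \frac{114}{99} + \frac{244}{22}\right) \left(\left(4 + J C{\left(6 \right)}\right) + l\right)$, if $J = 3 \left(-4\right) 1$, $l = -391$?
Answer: $- \frac{42312}{11} \approx -3846.5$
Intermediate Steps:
$J = -12$ ($J = \left(-12\right) 1 = -12$)
$C{\left(P \right)} = 0$ ($C{\left(P \right)} = 4 \left(4 - 4\right) 0 = 4 \cdot 0 \cdot 0 = 4 \cdot 0 = 0$)
$\left(- \frac{114}{99} + \frac{244}{22}\right) \left(\left(4 + J C{\left(6 \right)}\right) + l\right) = \left(- \frac{114}{99} + \frac{244}{22}\right) \left(\left(4 - 0\right) - 391\right) = \left(\left(-114\right) \frac{1}{99} + 244 \cdot \frac{1}{22}\right) \left(\left(4 + 0\right) - 391\right) = \left(- \frac{38}{33} + \frac{122}{11}\right) \left(4 - 391\right) = \frac{328}{33} \left(-387\right) = - \frac{42312}{11}$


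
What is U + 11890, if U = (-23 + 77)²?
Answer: 14806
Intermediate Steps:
U = 2916 (U = 54² = 2916)
U + 11890 = 2916 + 11890 = 14806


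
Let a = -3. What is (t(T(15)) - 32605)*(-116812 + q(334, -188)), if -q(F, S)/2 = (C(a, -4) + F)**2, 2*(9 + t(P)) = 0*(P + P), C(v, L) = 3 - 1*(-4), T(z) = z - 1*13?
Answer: 11394483636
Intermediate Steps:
T(z) = -13 + z (T(z) = z - 13 = -13 + z)
C(v, L) = 7 (C(v, L) = 3 + 4 = 7)
t(P) = -9 (t(P) = -9 + (0*(P + P))/2 = -9 + (0*(2*P))/2 = -9 + (1/2)*0 = -9 + 0 = -9)
q(F, S) = -2*(7 + F)**2
(t(T(15)) - 32605)*(-116812 + q(334, -188)) = (-9 - 32605)*(-116812 - 2*(7 + 334)**2) = -32614*(-116812 - 2*341**2) = -32614*(-116812 - 2*116281) = -32614*(-116812 - 232562) = -32614*(-349374) = 11394483636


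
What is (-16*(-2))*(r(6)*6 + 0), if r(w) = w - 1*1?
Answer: 960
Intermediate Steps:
r(w) = -1 + w (r(w) = w - 1 = -1 + w)
(-16*(-2))*(r(6)*6 + 0) = (-16*(-2))*((-1 + 6)*6 + 0) = 32*(5*6 + 0) = 32*(30 + 0) = 32*30 = 960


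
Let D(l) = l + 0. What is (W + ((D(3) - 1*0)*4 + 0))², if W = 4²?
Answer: 784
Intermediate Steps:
D(l) = l
W = 16
(W + ((D(3) - 1*0)*4 + 0))² = (16 + ((3 - 1*0)*4 + 0))² = (16 + ((3 + 0)*4 + 0))² = (16 + (3*4 + 0))² = (16 + (12 + 0))² = (16 + 12)² = 28² = 784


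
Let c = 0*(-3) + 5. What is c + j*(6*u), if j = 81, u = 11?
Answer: 5351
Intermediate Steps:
c = 5 (c = 0 + 5 = 5)
c + j*(6*u) = 5 + 81*(6*11) = 5 + 81*66 = 5 + 5346 = 5351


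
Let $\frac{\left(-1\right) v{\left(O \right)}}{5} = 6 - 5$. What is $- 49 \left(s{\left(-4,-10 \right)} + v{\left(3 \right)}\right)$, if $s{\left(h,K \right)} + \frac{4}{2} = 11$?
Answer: $-196$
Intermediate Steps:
$v{\left(O \right)} = -5$ ($v{\left(O \right)} = - 5 \left(6 - 5\right) = \left(-5\right) 1 = -5$)
$s{\left(h,K \right)} = 9$ ($s{\left(h,K \right)} = -2 + 11 = 9$)
$- 49 \left(s{\left(-4,-10 \right)} + v{\left(3 \right)}\right) = - 49 \left(9 - 5\right) = \left(-49\right) 4 = -196$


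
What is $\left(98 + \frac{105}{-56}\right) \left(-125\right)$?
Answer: $- \frac{96125}{8} \approx -12016.0$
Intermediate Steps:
$\left(98 + \frac{105}{-56}\right) \left(-125\right) = \left(98 + 105 \left(- \frac{1}{56}\right)\right) \left(-125\right) = \left(98 - \frac{15}{8}\right) \left(-125\right) = \frac{769}{8} \left(-125\right) = - \frac{96125}{8}$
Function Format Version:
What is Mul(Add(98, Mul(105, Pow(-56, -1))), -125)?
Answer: Rational(-96125, 8) ≈ -12016.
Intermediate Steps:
Mul(Add(98, Mul(105, Pow(-56, -1))), -125) = Mul(Add(98, Mul(105, Rational(-1, 56))), -125) = Mul(Add(98, Rational(-15, 8)), -125) = Mul(Rational(769, 8), -125) = Rational(-96125, 8)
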